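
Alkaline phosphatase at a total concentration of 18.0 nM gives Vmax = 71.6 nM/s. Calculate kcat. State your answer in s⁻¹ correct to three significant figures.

kcat = Vmax/[E]total = 71.6 nM/s / 18.0 nM = 3.98 s⁻¹.

3.98 s⁻¹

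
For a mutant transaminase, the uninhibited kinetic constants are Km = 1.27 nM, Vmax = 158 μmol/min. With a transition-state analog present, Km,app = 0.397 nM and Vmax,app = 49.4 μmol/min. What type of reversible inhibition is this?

Both Km and Vmax decrease by the same factor (~3.20-fold) — characteristic of uncompetitive inhibition.

uncompetitive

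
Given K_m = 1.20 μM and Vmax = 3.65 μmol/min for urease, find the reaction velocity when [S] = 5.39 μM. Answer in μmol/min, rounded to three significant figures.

2.99 μmol/min

v = Vmax·[S]/(Km + [S]) = 3.65 × 5.39 / (1.20 + 5.39)
  = 19.67 / 6.590 = 2.99 μmol/min.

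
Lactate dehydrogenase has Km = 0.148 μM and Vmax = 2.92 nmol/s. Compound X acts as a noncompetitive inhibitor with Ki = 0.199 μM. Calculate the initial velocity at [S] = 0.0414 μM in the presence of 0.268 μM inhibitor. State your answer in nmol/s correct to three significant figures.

0.272 nmol/s

With α = 1 + [I]/Ki = 1 + 0.268/0.199 = 2.347, the noncompetitive rate law is v = (Vmax/α)·[S] / (Km + [S]).
v = (2.92/2.347)×0.0414 / (0.148 + 0.0414) = 0.05151/0.1894 = 0.272 nmol/s.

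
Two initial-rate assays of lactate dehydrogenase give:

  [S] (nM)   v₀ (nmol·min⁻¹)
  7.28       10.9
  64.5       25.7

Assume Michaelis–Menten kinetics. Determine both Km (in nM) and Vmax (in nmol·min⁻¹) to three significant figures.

Km = 13.5 nM; Vmax = 31.1 nmol·min⁻¹

From v = Vmax[S]/(Km+[S]), each point gives Vmax = v(Km+[S])/[S].
Equating: 10.9(Km+7.28)/7.28 = 25.7(Km+64.5)/64.5.
1.497·Km + 10.9 = 0.3984·Km + 25.7, so (1.497 − 0.3984)·Km = 25.7 − 10.9.
Km = 14.80/1.099 = 13.5 nM; then Vmax = 10.9(13.5+7.28)/7.28 = 31.1 nmol·min⁻¹.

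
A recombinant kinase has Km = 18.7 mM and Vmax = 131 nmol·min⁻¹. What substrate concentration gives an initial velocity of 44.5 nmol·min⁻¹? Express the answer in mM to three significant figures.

The required fractional saturation is v/Vmax = 44.5/131 = 0.3397.
Then [S]/(Km+[S]) = 0.3397 ⇒ [S] = 18.7 × 0.3397/(1 − 0.3397) = 9.62 mM.

9.62 mM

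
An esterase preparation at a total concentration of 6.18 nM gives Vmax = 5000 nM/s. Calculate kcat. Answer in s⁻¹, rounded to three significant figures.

809 s⁻¹

kcat = Vmax/[E]total = 5000 nM/s / 6.18 nM = 809 s⁻¹.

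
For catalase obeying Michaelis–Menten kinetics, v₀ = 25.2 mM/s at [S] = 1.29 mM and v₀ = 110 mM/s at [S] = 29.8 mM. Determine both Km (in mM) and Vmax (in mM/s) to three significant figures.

In reciprocal form, 1/v = (Km/Vmax)·(1/[S]) + 1/Vmax. The two points give (1/[S], 1/v) = (0.7752, 0.03968) and (0.03356, 0.009091).
Slope = (0.03968 − 0.009091)/(0.7752 − 0.03356) = 0.04125; intercept = 0.03968 − 0.04125×0.7752 = 0.007707.
Vmax = 1/intercept = 130 mM/s; Km = slope × Vmax = 0.04125 × 130 = 5.35 mM.

Km = 5.35 mM; Vmax = 130 mM/s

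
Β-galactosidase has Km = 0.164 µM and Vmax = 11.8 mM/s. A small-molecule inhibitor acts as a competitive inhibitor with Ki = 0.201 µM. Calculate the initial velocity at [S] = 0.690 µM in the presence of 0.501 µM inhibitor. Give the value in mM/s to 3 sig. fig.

6.45 mM/s

With α = 1 + [I]/Ki = 1 + 0.501/0.201 = 3.493, the competitive rate law is v = Vmax[S] / (αKm + [S]).
v = 11.8×0.690 / (3.493×0.164 + 0.690) = 8.142/1.263 = 6.45 mM/s.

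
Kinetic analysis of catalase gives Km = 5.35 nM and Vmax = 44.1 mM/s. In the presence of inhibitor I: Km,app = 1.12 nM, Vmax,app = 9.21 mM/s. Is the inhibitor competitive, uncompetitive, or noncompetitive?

Both Km and Vmax decrease by the same factor (~4.79-fold) — characteristic of uncompetitive inhibition.

uncompetitive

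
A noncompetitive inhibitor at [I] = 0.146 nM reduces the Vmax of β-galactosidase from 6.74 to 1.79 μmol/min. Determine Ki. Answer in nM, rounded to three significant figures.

Noncompetitive: Vmax,app = Vmax/α with α = 1 + [I]/Ki.
α = Vmax/Vmax,app = 6.74/1.79 = 3.765.
Ki = [I]/(α − 1) = 0.146/2.765 = 0.0528 nM.

0.0528 nM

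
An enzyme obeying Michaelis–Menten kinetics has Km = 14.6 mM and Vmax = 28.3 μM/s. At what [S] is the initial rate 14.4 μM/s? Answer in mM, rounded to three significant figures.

15.1 mM

Rearranging v = Vmax[S]/(Km+[S]) gives [S] = Km·v/(Vmax − v).
[S] = 14.6 × 14.4 / (28.3 − 14.4) = 210.2/13.90 = 15.1 mM.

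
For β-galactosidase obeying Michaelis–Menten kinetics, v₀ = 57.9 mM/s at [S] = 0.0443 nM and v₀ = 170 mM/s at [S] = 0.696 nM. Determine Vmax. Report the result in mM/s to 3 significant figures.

From v = Vmax[S]/(Km+[S]), each point gives Vmax = v(Km+[S])/[S].
Equating: 57.9(Km+0.0443)/0.0443 = 170(Km+0.696)/0.696.
1307·Km + 57.9 = 244.3·Km + 170, so (1307 − 244.3)·Km = 170 − 57.9.
Km = 112.1/1063 = 0.105 nM; then Vmax = 57.9(0.105+0.0443)/0.0443 = 196 mM/s.

196 mM/s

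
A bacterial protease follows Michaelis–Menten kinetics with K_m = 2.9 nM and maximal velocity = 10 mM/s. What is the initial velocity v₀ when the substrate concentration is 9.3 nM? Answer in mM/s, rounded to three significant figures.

v = Vmax·[S]/(Km + [S]) = 10 × 9.3 / (2.9 + 9.3)
  = 93.00 / 12.20 = 7.62 mM/s.

7.62 mM/s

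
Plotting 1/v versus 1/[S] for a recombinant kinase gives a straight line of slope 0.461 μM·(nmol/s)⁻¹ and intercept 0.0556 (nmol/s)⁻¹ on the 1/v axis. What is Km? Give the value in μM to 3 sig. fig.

y-intercept = 1/Vmax ⇒ Vmax = 18.0 nmol/s; slope = Km/Vmax ⇒ Km = slope × Vmax.
Km = 0.461 × 18.0 = 8.29 μM.

8.29 μM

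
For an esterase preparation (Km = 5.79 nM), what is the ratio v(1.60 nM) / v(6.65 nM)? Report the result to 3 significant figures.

0.405

Since Vmax cancels, v₂/v₁ = [S]₂(Km+[S]₁) / [S]₁(Km+[S]₂).
= 1.60×(5.79+6.65) / (6.65×(5.79+1.60)) = 19.90/49.14 = 0.405.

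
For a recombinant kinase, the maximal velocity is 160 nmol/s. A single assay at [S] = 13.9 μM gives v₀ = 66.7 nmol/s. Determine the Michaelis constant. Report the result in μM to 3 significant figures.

v/Vmax = 66.7/160 = 0.4169 = [S]/(Km+[S]).
So Km + [S] = [S]/0.4169 = 33.34 μM, giving Km = 33.34 − 13.9 = 19.4 μM.

19.4 μM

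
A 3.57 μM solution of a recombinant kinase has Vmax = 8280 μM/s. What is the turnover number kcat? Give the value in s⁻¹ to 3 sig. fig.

2320 s⁻¹

kcat = Vmax/[E]total = 8280 μM/s / 3.57 μM = 2320 s⁻¹.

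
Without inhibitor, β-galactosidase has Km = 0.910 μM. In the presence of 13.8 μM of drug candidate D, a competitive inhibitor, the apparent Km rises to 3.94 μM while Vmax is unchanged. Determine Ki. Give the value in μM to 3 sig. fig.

Competitive: Km,app = α·Km with α = 1 + [I]/Ki.
α = Km,app/Km = 3.94/0.910 = 4.330.
Since α = 1 + [I]/Ki, [I]/Ki = 4.330 − 1 = 3.330 and Ki = 13.8/3.330 = 4.14 μM.

4.14 μM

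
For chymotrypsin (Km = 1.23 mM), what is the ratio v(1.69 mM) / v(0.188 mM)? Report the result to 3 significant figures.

Since Vmax cancels, v₂/v₁ = [S]₂(Km+[S]₁) / [S]₁(Km+[S]₂).
= 1.69×(1.23+0.188) / (0.188×(1.23+1.69)) = 2.396/0.5490 = 4.37.

4.37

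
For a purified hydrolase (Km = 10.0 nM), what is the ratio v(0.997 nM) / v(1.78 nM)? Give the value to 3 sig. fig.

0.600

The fractional saturations are [S]/(Km+[S]) = 1.78/11.78 = 0.1511 and 0.997/11.00 = 0.09066.
v₂/v₁ is just their ratio: 0.09066/0.1511 = 0.600.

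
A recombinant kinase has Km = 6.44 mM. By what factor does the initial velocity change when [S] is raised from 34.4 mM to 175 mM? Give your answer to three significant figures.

1.15

The fractional saturations are [S]/(Km+[S]) = 34.4/40.84 = 0.8423 and 175/181.4 = 0.9645.
v₂/v₁ is just their ratio: 0.9645/0.8423 = 1.15.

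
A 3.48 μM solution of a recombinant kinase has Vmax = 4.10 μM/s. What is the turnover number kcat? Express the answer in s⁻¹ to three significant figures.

kcat = Vmax/[E]total = 4.10 μM/s / 3.48 μM = 1.18 s⁻¹.

1.18 s⁻¹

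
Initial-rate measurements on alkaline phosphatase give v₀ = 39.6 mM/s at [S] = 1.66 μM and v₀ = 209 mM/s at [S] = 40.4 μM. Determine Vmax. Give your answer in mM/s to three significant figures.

256 mM/s

In reciprocal form, 1/v = (Km/Vmax)·(1/[S]) + 1/Vmax. The two points give (1/[S], 1/v) = (0.6024, 0.02525) and (0.02475, 0.004785).
Slope = (0.02525 − 0.004785)/(0.6024 − 0.02475) = 0.03543; intercept = 0.02525 − 0.03543×0.6024 = 0.003908.
Vmax = 1/intercept = 256 mM/s; Km = slope × Vmax = 0.03543 × 256 = 9.07 μM.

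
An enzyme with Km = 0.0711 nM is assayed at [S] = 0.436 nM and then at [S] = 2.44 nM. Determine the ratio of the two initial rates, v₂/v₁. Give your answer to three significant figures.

1.13

Since Vmax cancels, v₂/v₁ = [S]₂(Km+[S]₁) / [S]₁(Km+[S]₂).
= 2.44×(0.0711+0.436) / (0.436×(0.0711+2.44)) = 1.237/1.095 = 1.13.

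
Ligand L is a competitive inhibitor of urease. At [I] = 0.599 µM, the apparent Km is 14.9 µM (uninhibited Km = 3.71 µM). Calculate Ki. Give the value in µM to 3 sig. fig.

0.199 µM

Competitive: Km,app = α·Km with α = 1 + [I]/Ki.
α = Km,app/Km = 14.9/3.71 = 4.016.
Ki = [I]/(α − 1) = 0.599/3.016 = 0.199 µM.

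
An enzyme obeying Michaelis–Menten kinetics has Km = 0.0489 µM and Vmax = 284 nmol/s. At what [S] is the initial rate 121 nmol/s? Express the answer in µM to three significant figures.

0.0363 µM

The required fractional saturation is v/Vmax = 121/284 = 0.4261.
Then [S]/(Km+[S]) = 0.4261 ⇒ [S] = 0.0489 × 0.4261/(1 − 0.4261) = 0.0363 µM.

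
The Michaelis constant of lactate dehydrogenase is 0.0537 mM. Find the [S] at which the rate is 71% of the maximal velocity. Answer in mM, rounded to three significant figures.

0.131 mM

v/Vmax = [S]/(Km+[S]) = 0.71, so [S] = Km·0.71/(1 − 0.71) = 0.0537 × 2.448.
[S] = 0.131 mM.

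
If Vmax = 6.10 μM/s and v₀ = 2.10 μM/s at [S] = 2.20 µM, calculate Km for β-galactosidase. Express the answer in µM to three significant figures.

4.19 µM

From v = Vmax[S]/(Km+[S]), Km = [S](Vmax − v)/v.
Km = 2.20 × (6.10 − 2.10) / 2.10 = 8.800/2.10 = 4.19 µM.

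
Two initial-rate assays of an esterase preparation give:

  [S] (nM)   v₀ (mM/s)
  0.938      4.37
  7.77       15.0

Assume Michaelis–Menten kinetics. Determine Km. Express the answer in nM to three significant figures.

3.90 nM

In reciprocal form, 1/v = (Km/Vmax)·(1/[S]) + 1/Vmax. The two points give (1/[S], 1/v) = (1.066, 0.2288) and (0.1287, 0.06667).
Slope = (0.2288 − 0.06667)/(1.066 − 0.1287) = 0.1730; intercept = 0.2288 − 0.1730×1.066 = 0.04440.
Vmax = 1/intercept = 22.5 mM/s; Km = slope × Vmax = 0.1730 × 22.5 = 3.90 nM.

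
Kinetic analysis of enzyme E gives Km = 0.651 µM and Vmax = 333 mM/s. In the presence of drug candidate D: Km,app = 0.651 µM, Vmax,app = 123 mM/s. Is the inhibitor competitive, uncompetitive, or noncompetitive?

Vmax decreases (333 → 123 mM/s) while Km is unchanged — pure noncompetitive inhibition.

noncompetitive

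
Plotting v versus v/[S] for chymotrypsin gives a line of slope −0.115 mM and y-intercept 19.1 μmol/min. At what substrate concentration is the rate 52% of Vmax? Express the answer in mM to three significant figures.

0.125 mM

The Eadie–Hofstee slope gives Km = 0.115 mM (slope = −Km).
v/Vmax = [S]/(Km+[S]) = 0.52 ⇒ [S] = Km·0.52/(1−0.52) = 0.115 × 1.083 = 0.125 mM.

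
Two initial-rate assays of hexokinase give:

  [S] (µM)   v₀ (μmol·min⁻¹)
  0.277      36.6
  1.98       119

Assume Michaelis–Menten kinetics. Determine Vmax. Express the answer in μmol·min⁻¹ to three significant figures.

In reciprocal form, 1/v = (Km/Vmax)·(1/[S]) + 1/Vmax. The two points give (1/[S], 1/v) = (3.610, 0.02732) and (0.5051, 0.008403).
Slope = (0.02732 − 0.008403)/(3.610 − 0.5051) = 0.006093; intercept = 0.02732 − 0.006093×3.610 = 0.005326.
Vmax = 1/intercept = 188 μmol·min⁻¹; Km = slope × Vmax = 0.006093 × 188 = 1.14 µM.

188 μmol·min⁻¹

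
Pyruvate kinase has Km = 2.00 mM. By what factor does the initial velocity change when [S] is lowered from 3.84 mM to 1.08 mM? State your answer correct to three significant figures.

0.533

The fractional saturations are [S]/(Km+[S]) = 3.84/5.840 = 0.6575 and 1.08/3.080 = 0.3506.
v₂/v₁ is just their ratio: 0.3506/0.6575 = 0.533.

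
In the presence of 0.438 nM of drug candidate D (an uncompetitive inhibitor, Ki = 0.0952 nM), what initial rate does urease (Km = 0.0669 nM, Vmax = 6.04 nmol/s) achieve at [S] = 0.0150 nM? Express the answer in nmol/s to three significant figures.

α = 1 + [I]/Ki = 1 + 0.438/0.0952 = 5.601.
For an uncompetitive inhibitor, both parameters are divided by α, giving Vmax/α and Km/α: Km,app = 0.0119 nM, Vmax,app = 1.08 nmol/s.
v = Vmax,app·[S]/(Km,app + [S]) = 1.08 × 0.0150/(0.0119 + 0.0150) = 0.600 nmol/s.

0.600 nmol/s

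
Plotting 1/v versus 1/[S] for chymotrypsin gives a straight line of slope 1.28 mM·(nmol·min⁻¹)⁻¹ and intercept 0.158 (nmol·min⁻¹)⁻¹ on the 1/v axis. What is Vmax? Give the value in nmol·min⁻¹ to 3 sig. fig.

6.33 nmol·min⁻¹

The y-intercept of a Lineweaver–Burk plot equals 1/Vmax, so Vmax = 1/0.158 = 6.33 nmol·min⁻¹.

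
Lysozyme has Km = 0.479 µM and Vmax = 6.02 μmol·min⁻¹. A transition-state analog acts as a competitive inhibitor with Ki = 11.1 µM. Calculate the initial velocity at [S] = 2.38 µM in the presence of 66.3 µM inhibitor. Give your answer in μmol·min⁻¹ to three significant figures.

With α = 1 + [I]/Ki = 1 + 66.3/11.1 = 6.973, the competitive rate law is v = Vmax[S] / (αKm + [S]).
v = 6.02×2.38 / (6.973×0.479 + 2.38) = 14.33/5.720 = 2.50 μmol·min⁻¹.

2.50 μmol·min⁻¹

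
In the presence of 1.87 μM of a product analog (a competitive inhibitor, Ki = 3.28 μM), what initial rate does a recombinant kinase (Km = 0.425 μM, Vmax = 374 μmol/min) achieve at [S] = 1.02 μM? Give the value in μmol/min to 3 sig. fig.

α = 1 + [I]/Ki = 1 + 1.87/3.28 = 1.570.
For a competitive inhibitor, Vmax is unchanged and the apparent Km becomes α·Km: Km,app = 0.667 μM, Vmax,app = 374 μmol/min.
v = Vmax,app·[S]/(Km,app + [S]) = 374 × 1.02/(0.667 + 1.02) = 226 μmol/min.

226 μmol/min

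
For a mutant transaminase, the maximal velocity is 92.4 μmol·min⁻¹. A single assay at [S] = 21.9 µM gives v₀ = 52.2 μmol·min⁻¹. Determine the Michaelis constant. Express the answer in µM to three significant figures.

v/Vmax = 52.2/92.4 = 0.5649 = [S]/(Km+[S]).
So Km + [S] = [S]/0.5649 = 38.77 µM, giving Km = 38.77 − 21.9 = 16.9 µM.

16.9 µM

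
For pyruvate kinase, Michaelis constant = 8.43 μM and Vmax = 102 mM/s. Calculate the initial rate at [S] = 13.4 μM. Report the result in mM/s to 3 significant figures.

v = Vmax·[S]/(Km + [S]) = 102 × 13.4 / (8.43 + 13.4)
  = 1367 / 21.83 = 62.6 mM/s.

62.6 mM/s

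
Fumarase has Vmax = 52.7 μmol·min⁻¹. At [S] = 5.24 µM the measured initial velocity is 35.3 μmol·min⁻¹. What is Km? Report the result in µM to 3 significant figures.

v/Vmax = 35.3/52.7 = 0.6698 = [S]/(Km+[S]).
So Km + [S] = [S]/0.6698 = 7.823 µM, giving Km = 7.823 − 5.24 = 2.58 µM.

2.58 µM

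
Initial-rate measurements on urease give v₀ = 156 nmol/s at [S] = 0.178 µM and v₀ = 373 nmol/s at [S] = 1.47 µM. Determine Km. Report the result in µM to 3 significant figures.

0.349 µM

From v = Vmax[S]/(Km+[S]), each point gives Vmax = v(Km+[S])/[S].
Equating: 156(Km+0.178)/0.178 = 373(Km+1.47)/1.47.
876.4·Km + 156 = 253.7·Km + 373, so (876.4 − 253.7)·Km = 373 − 156.
Km = 217.0/622.7 = 0.349 µM; then Vmax = 156(0.349+0.178)/0.178 = 461 nmol/s.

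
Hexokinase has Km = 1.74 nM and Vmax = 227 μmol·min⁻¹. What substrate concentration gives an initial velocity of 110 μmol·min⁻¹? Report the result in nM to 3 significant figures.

The required fractional saturation is v/Vmax = 110/227 = 0.4846.
Then [S]/(Km+[S]) = 0.4846 ⇒ [S] = 1.74 × 0.4846/(1 − 0.4846) = 1.64 nM.

1.64 nM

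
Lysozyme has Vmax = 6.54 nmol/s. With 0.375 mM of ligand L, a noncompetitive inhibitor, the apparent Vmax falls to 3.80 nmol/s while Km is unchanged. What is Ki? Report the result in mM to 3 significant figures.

Noncompetitive: Vmax,app = Vmax/α with α = 1 + [I]/Ki.
α = Vmax/Vmax,app = 6.54/3.80 = 1.721.
Ki = [I]/(α − 1) = 0.375/0.7211 = 0.520 mM.

0.520 mM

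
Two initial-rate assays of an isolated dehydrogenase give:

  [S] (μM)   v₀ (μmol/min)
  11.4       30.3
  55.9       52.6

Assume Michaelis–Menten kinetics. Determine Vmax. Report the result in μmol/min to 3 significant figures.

From v = Vmax[S]/(Km+[S]), each point gives Vmax = v(Km+[S])/[S].
Equating: 30.3(Km+11.4)/11.4 = 52.6(Km+55.9)/55.9.
2.658·Km + 30.3 = 0.9410·Km + 52.6, so (2.658 − 0.9410)·Km = 52.6 − 30.3.
Km = 22.30/1.717 = 13.0 μM; then Vmax = 30.3(13.0+11.4)/11.4 = 64.8 μmol/min.

64.8 μmol/min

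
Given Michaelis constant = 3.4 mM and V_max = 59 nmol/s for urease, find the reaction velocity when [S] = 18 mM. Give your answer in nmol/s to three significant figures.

49.6 nmol/s

[S]/(Km+[S]) = 18/21.40 = 0.8411, the fractional saturation.
v = 0.8411 × Vmax = 0.8411 × 59 = 49.6 nmol/s.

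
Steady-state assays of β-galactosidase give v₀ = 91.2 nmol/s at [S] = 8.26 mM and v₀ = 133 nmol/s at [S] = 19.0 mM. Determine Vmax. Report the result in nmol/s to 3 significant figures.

205 nmol/s

From v = Vmax[S]/(Km+[S]), each point gives Vmax = v(Km+[S])/[S].
Equating: 91.2(Km+8.26)/8.26 = 133(Km+19.0)/19.0.
11.04·Km + 91.2 = 7.000·Km + 133, so (11.04 − 7.000)·Km = 133 − 91.2.
Km = 41.80/4.041 = 10.3 mM; then Vmax = 91.2(10.3+8.26)/8.26 = 205 nmol/s.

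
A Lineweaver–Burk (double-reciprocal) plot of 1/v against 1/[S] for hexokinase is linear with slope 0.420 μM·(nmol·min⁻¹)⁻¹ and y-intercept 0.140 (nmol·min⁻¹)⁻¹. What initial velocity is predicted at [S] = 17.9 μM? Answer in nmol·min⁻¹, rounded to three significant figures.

The y-intercept is 1/Vmax, so Vmax = 1/0.140 = 7.14 nmol·min⁻¹.
The slope is Km/Vmax, so Km = 0.420 × 7.14 = 3.00 μM.
Then v = 7.14 × 17.9/(3.00 + 17.9) = 6.12 nmol·min⁻¹.

6.12 nmol·min⁻¹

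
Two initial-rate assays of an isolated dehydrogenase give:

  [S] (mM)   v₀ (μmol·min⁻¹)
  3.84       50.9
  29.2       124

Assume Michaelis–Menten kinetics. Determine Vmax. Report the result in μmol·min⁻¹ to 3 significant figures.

In reciprocal form, 1/v = (Km/Vmax)·(1/[S]) + 1/Vmax. The two points give (1/[S], 1/v) = (0.2604, 0.01965) and (0.03425, 0.008065).
Slope = (0.01965 − 0.008065)/(0.2604 − 0.03425) = 0.05121; intercept = 0.01965 − 0.05121×0.2604 = 0.006311.
Vmax = 1/intercept = 158 μmol·min⁻¹; Km = slope × Vmax = 0.05121 × 158 = 8.11 mM.

158 μmol·min⁻¹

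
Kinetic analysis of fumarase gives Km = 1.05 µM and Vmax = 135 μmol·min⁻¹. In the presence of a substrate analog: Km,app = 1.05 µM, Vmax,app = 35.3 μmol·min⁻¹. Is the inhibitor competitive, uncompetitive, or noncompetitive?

noncompetitive

Vmax decreases (135 → 35.3 μmol·min⁻¹) while Km is unchanged — pure noncompetitive inhibition.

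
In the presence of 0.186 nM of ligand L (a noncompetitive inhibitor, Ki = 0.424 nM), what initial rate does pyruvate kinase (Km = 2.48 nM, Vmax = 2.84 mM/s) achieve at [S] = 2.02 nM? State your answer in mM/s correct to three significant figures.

With α = 1 + [I]/Ki = 1 + 0.186/0.424 = 1.439, the noncompetitive rate law is v = (Vmax/α)·[S] / (Km + [S]).
v = (2.84/1.439)×2.02 / (2.48 + 2.02) = 3.988/4.500 = 0.886 mM/s.

0.886 mM/s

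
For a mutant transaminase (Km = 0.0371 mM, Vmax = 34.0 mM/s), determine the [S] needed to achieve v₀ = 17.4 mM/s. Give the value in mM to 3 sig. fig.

0.0389 mM

Rearranging v = Vmax[S]/(Km+[S]) gives [S] = Km·v/(Vmax − v).
[S] = 0.0371 × 17.4 / (34.0 − 17.4) = 0.6455/16.60 = 0.0389 mM.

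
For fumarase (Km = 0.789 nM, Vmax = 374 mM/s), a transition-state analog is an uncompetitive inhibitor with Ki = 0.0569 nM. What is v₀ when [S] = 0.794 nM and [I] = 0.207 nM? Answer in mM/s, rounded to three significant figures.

66.4 mM/s

With α = 1 + [I]/Ki = 1 + 0.207/0.0569 = 4.638, the uncompetitive rate law is v = (Vmax/α)·[S] / (Km/α + [S]).
v = (374/4.638)×0.794 / (0.789/4.638 + 0.794) = 64.03/0.9641 = 66.4 mM/s.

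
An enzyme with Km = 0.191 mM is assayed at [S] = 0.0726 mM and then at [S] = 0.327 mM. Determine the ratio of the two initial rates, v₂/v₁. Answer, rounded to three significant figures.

Since Vmax cancels, v₂/v₁ = [S]₂(Km+[S]₁) / [S]₁(Km+[S]₂).
= 0.327×(0.191+0.0726) / (0.0726×(0.191+0.327)) = 0.08620/0.03761 = 2.29.

2.29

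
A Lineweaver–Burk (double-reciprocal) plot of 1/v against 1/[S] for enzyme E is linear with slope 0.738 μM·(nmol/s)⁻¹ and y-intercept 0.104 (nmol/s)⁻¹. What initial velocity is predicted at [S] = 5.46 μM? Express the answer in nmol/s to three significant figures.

The y-intercept is 1/Vmax, so Vmax = 1/0.104 = 9.62 nmol/s.
The slope is Km/Vmax, so Km = 0.738 × 9.62 = 7.10 μM.
Then v = 9.62 × 5.46/(7.10 + 5.46) = 4.18 nmol/s.

4.18 nmol/s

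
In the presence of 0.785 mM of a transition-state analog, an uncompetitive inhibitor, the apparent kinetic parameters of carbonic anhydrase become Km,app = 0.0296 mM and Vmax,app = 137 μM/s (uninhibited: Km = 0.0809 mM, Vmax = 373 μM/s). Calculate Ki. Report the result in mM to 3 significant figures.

0.456 mM

Uncompetitive: Vmax,app = Vmax/α (and Km,app = Km/α) with α = 1 + [I]/Ki.
α = Vmax/Vmax,app = 373/137 = 2.723.
Since α = 1 + [I]/Ki, [I]/Ki = 2.723 − 1 = 1.723 and Ki = 0.785/1.723 = 0.456 mM.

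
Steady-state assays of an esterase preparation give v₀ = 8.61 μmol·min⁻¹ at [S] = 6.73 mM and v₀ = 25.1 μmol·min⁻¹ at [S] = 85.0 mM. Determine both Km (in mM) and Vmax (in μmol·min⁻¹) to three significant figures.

Km = 16.8 mM; Vmax = 30.0 μmol·min⁻¹

From v = Vmax[S]/(Km+[S]), each point gives Vmax = v(Km+[S])/[S].
Equating: 8.61(Km+6.73)/6.73 = 25.1(Km+85.0)/85.0.
1.279·Km + 8.61 = 0.2953·Km + 25.1, so (1.279 − 0.2953)·Km = 25.1 − 8.61.
Km = 16.49/0.9841 = 16.8 mM; then Vmax = 8.61(16.8+6.73)/6.73 = 30.0 μmol·min⁻¹.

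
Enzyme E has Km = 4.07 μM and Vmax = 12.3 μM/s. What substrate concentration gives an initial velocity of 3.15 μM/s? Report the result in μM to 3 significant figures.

1.40 μM

The required fractional saturation is v/Vmax = 3.15/12.3 = 0.2561.
Then [S]/(Km+[S]) = 0.2561 ⇒ [S] = 4.07 × 0.2561/(1 − 0.2561) = 1.40 μM.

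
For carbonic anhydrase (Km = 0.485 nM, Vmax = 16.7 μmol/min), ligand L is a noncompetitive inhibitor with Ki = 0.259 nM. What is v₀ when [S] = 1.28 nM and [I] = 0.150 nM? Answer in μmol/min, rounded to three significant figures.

With α = 1 + [I]/Ki = 1 + 0.150/0.259 = 1.579, the noncompetitive rate law is v = (Vmax/α)·[S] / (Km + [S]).
v = (16.7/1.579)×1.28 / (0.485 + 1.28) = 13.54/1.765 = 7.67 μmol/min.

7.67 μmol/min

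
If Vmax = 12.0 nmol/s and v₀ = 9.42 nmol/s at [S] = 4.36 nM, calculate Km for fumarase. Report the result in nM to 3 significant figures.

v/Vmax = 9.42/12.0 = 0.7850 = [S]/(Km+[S]).
So Km + [S] = [S]/0.7850 = 5.554 nM, giving Km = 5.554 − 4.36 = 1.19 nM.

1.19 nM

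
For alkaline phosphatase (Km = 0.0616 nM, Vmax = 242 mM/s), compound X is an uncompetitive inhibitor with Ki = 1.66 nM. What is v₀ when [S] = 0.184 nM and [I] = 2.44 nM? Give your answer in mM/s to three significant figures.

With α = 1 + [I]/Ki = 1 + 2.44/1.66 = 2.470, the uncompetitive rate law is v = (Vmax/α)·[S] / (Km/α + [S]).
v = (242/2.470)×0.184 / (0.0616/2.470 + 0.184) = 18.03/0.2089 = 86.3 mM/s.

86.3 mM/s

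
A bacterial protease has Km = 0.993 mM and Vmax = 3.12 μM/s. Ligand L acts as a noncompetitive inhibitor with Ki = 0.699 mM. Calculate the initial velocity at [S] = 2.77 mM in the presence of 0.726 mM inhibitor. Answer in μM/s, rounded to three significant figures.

1.13 μM/s

α = 1 + [I]/Ki = 1 + 0.726/0.699 = 2.039.
For a noncompetitive inhibitor, Vmax is reduced to Vmax/α while Km is unchanged: Km,app = 0.993 mM, Vmax,app = 1.53 μM/s.
v = Vmax,app·[S]/(Km,app + [S]) = 1.53 × 2.77/(0.993 + 2.77) = 1.13 μM/s.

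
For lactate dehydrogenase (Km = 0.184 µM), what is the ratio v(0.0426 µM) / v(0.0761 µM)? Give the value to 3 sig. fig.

0.643

Since Vmax cancels, v₂/v₁ = [S]₂(Km+[S]₁) / [S]₁(Km+[S]₂).
= 0.0426×(0.184+0.0761) / (0.0761×(0.184+0.0426)) = 0.01108/0.01724 = 0.643.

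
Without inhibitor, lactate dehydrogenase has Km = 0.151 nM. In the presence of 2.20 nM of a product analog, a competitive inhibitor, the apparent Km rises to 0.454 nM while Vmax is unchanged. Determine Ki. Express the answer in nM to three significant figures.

Competitive: Km,app = α·Km with α = 1 + [I]/Ki.
α = Km,app/Km = 0.454/0.151 = 3.007.
Ki = [I]/(α − 1) = 2.20/2.007 = 1.10 nM.

1.10 nM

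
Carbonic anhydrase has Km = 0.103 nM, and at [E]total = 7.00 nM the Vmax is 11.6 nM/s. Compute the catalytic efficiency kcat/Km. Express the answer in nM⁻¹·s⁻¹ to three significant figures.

16.1 nM⁻¹·s⁻¹

kcat = Vmax/[E]total = 11.6/7.00 = 1.66 s⁻¹.
kcat/Km = 1.66/0.103 = 16.1 nM⁻¹·s⁻¹.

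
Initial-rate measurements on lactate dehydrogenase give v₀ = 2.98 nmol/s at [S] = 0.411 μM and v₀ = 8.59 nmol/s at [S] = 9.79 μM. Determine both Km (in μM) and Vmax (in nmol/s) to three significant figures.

From v = Vmax[S]/(Km+[S]), each point gives Vmax = v(Km+[S])/[S].
Equating: 2.98(Km+0.411)/0.411 = 8.59(Km+9.79)/9.79.
7.251·Km + 2.98 = 0.8774·Km + 8.59, so (7.251 − 0.8774)·Km = 8.59 − 2.98.
Km = 5.610/6.373 = 0.880 μM; then Vmax = 2.98(0.880+0.411)/0.411 = 9.36 nmol/s.

Km = 0.880 μM; Vmax = 9.36 nmol/s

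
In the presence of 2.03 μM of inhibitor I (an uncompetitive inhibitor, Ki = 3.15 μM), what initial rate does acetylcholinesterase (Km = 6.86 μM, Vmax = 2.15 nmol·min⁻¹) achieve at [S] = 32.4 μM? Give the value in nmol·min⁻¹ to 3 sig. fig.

α = 1 + [I]/Ki = 1 + 2.03/3.15 = 1.644.
For an uncompetitive inhibitor, both parameters are divided by α, giving Vmax/α and Km/α: Km,app = 4.17 μM, Vmax,app = 1.31 nmol·min⁻¹.
v = Vmax,app·[S]/(Km,app + [S]) = 1.31 × 32.4/(4.17 + 32.4) = 1.16 nmol·min⁻¹.

1.16 nmol·min⁻¹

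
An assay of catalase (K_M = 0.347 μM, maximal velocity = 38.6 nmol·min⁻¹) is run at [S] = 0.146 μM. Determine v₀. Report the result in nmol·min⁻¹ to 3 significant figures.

11.4 nmol·min⁻¹

[S]/(Km+[S]) = 0.146/0.4930 = 0.2961, the fractional saturation.
v = 0.2961 × Vmax = 0.2961 × 38.6 = 11.4 nmol·min⁻¹.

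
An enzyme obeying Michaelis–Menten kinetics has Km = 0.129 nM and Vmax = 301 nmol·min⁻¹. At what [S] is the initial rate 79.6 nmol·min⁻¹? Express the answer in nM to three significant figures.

0.0464 nM

Rearranging v = Vmax[S]/(Km+[S]) gives [S] = Km·v/(Vmax − v).
[S] = 0.129 × 79.6 / (301 − 79.6) = 10.27/221.4 = 0.0464 nM.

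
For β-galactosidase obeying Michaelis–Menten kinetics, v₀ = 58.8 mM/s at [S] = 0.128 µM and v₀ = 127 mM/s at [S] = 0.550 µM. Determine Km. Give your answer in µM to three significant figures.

From v = Vmax[S]/(Km+[S]), each point gives Vmax = v(Km+[S])/[S].
Equating: 58.8(Km+0.128)/0.128 = 127(Km+0.550)/0.550.
459.4·Km + 58.8 = 230.9·Km + 127, so (459.4 − 230.9)·Km = 127 − 58.8.
Km = 68.20/228.5 = 0.299 µM; then Vmax = 58.8(0.299+0.128)/0.128 = 196 mM/s.

0.299 µM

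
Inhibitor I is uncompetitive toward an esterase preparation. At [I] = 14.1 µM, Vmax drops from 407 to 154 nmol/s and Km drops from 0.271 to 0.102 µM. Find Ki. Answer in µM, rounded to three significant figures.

8.58 µM

Uncompetitive: Vmax,app = Vmax/α (and Km,app = Km/α) with α = 1 + [I]/Ki.
α = Vmax/Vmax,app = 407/154 = 2.643.
Since α = 1 + [I]/Ki, [I]/Ki = 2.643 − 1 = 1.643 and Ki = 14.1/1.643 = 8.58 µM.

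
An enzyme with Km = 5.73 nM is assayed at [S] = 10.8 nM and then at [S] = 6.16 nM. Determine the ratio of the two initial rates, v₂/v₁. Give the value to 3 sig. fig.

The fractional saturations are [S]/(Km+[S]) = 10.8/16.53 = 0.6534 and 6.16/11.89 = 0.5181.
v₂/v₁ is just their ratio: 0.5181/0.6534 = 0.793.

0.793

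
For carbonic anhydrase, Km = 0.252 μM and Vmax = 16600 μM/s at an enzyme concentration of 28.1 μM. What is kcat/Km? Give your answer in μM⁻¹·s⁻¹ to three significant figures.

2340 μM⁻¹·s⁻¹

kcat = Vmax/[E]total = 16600/28.1 = 591 s⁻¹.
kcat/Km = 591/0.252 = 2340 μM⁻¹·s⁻¹.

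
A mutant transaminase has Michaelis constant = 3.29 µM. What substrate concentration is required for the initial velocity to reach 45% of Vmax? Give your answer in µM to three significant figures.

v/Vmax = [S]/(Km+[S]) = 0.45, so [S] = Km·0.45/(1 − 0.45) = 3.29 × 0.8182.
[S] = 2.69 µM.

2.69 µM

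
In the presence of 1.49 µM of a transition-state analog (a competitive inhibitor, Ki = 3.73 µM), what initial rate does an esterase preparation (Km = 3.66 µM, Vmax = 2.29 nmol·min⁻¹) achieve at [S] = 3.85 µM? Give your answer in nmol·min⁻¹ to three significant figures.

0.983 nmol·min⁻¹

α = 1 + [I]/Ki = 1 + 1.49/3.73 = 1.399.
For a competitive inhibitor, Vmax is unchanged and the apparent Km becomes α·Km: Km,app = 5.12 µM, Vmax,app = 2.29 nmol·min⁻¹.
v = Vmax,app·[S]/(Km,app + [S]) = 2.29 × 3.85/(5.12 + 3.85) = 0.983 nmol·min⁻¹.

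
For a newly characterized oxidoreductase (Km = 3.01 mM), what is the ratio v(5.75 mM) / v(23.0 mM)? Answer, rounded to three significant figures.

0.742

The fractional saturations are [S]/(Km+[S]) = 23.0/26.01 = 0.8843 and 5.75/8.760 = 0.6564.
v₂/v₁ is just their ratio: 0.6564/0.8843 = 0.742.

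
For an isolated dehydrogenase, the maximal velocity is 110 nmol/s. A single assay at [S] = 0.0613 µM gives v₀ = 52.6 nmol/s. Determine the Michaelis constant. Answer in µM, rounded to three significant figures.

0.0669 µM

v/Vmax = 52.6/110 = 0.4782 = [S]/(Km+[S]).
So Km + [S] = [S]/0.4782 = 0.1282 µM, giving Km = 0.1282 − 0.0613 = 0.0669 µM.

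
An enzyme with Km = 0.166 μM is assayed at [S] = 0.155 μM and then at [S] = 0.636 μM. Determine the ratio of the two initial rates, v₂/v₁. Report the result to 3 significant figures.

1.64

Since Vmax cancels, v₂/v₁ = [S]₂(Km+[S]₁) / [S]₁(Km+[S]₂).
= 0.636×(0.166+0.155) / (0.155×(0.166+0.636)) = 0.2042/0.1243 = 1.64.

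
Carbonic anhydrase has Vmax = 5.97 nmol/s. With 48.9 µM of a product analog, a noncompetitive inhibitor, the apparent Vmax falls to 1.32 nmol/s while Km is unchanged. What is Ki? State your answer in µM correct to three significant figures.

Noncompetitive: Vmax,app = Vmax/α with α = 1 + [I]/Ki.
α = Vmax/Vmax,app = 5.97/1.32 = 4.523.
Ki = [I]/(α − 1) = 48.9/3.523 = 13.9 µM.

13.9 µM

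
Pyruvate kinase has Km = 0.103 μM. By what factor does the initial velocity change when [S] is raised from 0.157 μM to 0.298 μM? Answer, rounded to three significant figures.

1.23

Since Vmax cancels, v₂/v₁ = [S]₂(Km+[S]₁) / [S]₁(Km+[S]₂).
= 0.298×(0.103+0.157) / (0.157×(0.103+0.298)) = 0.07748/0.06296 = 1.23.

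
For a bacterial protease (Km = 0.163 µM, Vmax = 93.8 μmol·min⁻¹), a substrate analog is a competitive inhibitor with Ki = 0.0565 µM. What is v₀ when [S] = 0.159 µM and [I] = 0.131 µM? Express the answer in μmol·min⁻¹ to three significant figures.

With α = 1 + [I]/Ki = 1 + 0.131/0.0565 = 3.319, the competitive rate law is v = Vmax[S] / (αKm + [S]).
v = 93.8×0.159 / (3.319×0.163 + 0.159) = 14.91/0.6999 = 21.3 μmol·min⁻¹.

21.3 μmol·min⁻¹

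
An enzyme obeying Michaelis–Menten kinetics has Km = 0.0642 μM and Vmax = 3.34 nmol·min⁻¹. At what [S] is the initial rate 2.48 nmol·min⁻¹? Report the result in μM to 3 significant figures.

0.185 μM

The required fractional saturation is v/Vmax = 2.48/3.34 = 0.7425.
Then [S]/(Km+[S]) = 0.7425 ⇒ [S] = 0.0642 × 0.7425/(1 − 0.7425) = 0.185 μM.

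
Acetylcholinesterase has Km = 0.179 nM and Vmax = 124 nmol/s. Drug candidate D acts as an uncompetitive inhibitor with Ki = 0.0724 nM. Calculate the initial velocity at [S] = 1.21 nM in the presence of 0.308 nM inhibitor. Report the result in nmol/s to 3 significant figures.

With α = 1 + [I]/Ki = 1 + 0.308/0.0724 = 5.254, the uncompetitive rate law is v = (Vmax/α)·[S] / (Km/α + [S]).
v = (124/5.254)×1.21 / (0.179/5.254 + 1.21) = 28.56/1.244 = 23.0 nmol/s.

23.0 nmol/s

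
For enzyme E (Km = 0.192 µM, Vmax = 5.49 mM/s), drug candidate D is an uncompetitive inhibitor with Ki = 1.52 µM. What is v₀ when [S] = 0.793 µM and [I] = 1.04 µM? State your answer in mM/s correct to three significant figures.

α = 1 + [I]/Ki = 1 + 1.04/1.52 = 1.684.
For an uncompetitive inhibitor, both parameters are divided by α, giving Vmax/α and Km/α: Km,app = 0.114 µM, Vmax,app = 3.26 mM/s.
v = Vmax,app·[S]/(Km,app + [S]) = 3.26 × 0.793/(0.114 + 0.793) = 2.85 mM/s.

2.85 mM/s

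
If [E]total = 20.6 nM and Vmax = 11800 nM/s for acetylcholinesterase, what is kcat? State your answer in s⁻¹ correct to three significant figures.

kcat = Vmax/[E]total = 11800 nM/s / 20.6 nM = 573 s⁻¹.

573 s⁻¹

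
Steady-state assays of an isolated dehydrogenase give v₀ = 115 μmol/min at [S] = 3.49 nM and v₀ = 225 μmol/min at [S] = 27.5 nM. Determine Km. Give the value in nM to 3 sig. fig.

From v = Vmax[S]/(Km+[S]), each point gives Vmax = v(Km+[S])/[S].
Equating: 115(Km+3.49)/3.49 = 225(Km+27.5)/27.5.
32.95·Km + 115 = 8.182·Km + 225, so (32.95 − 8.182)·Km = 225 − 115.
Km = 110.0/24.77 = 4.44 nM; then Vmax = 115(4.44+3.49)/3.49 = 261 μmol/min.

4.44 nM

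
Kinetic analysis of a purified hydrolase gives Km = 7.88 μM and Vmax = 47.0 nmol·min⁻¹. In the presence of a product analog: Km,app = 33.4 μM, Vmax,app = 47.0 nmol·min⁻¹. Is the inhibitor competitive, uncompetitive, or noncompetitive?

Km increases (7.88 → 33.4 μM) while Vmax is unchanged — the hallmark of competitive inhibition.

competitive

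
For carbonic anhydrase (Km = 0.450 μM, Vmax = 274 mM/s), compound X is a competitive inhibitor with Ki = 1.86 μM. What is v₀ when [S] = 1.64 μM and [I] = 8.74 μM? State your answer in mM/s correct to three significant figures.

With α = 1 + [I]/Ki = 1 + 8.74/1.86 = 5.699, the competitive rate law is v = Vmax[S] / (αKm + [S]).
v = 274×1.64 / (5.699×0.450 + 1.64) = 449.4/4.205 = 107 mM/s.

107 mM/s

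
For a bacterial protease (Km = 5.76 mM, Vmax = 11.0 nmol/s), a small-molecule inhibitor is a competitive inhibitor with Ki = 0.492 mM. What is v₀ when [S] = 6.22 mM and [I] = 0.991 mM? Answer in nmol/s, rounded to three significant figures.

α = 1 + [I]/Ki = 1 + 0.991/0.492 = 3.014.
For a competitive inhibitor, Vmax is unchanged and the apparent Km becomes α·Km: Km,app = 17.4 mM, Vmax,app = 11.0 nmol/s.
v = Vmax,app·[S]/(Km,app + [S]) = 11.0 × 6.22/(17.4 + 6.22) = 2.90 nmol/s.

2.90 nmol/s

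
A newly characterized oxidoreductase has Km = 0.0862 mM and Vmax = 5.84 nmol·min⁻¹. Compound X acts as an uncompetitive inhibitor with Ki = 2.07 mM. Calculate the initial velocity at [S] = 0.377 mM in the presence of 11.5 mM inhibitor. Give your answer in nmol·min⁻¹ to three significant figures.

α = 1 + [I]/Ki = 1 + 11.5/2.07 = 6.556.
For an uncompetitive inhibitor, both parameters are divided by α, giving Vmax/α and Km/α: Km,app = 0.0131 mM, Vmax,app = 0.891 nmol·min⁻¹.
v = Vmax,app·[S]/(Km,app + [S]) = 0.891 × 0.377/(0.0131 + 0.377) = 0.861 nmol·min⁻¹.

0.861 nmol·min⁻¹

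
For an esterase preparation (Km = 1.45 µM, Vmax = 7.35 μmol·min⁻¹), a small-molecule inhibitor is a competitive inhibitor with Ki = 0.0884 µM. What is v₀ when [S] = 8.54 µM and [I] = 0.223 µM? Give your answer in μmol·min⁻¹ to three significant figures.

With α = 1 + [I]/Ki = 1 + 0.223/0.0884 = 3.523, the competitive rate law is v = Vmax[S] / (αKm + [S]).
v = 7.35×8.54 / (3.523×1.45 + 8.54) = 62.77/13.65 = 4.60 μmol·min⁻¹.

4.60 μmol·min⁻¹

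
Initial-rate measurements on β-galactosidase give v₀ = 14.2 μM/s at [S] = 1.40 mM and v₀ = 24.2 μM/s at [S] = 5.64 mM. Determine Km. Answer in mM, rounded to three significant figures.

1.71 mM

From v = Vmax[S]/(Km+[S]), each point gives Vmax = v(Km+[S])/[S].
Equating: 14.2(Km+1.40)/1.40 = 24.2(Km+5.64)/5.64.
10.14·Km + 14.2 = 4.291·Km + 24.2, so (10.14 − 4.291)·Km = 24.2 − 14.2.
Km = 10.00/5.852 = 1.71 mM; then Vmax = 14.2(1.71+1.40)/1.40 = 31.5 μM/s.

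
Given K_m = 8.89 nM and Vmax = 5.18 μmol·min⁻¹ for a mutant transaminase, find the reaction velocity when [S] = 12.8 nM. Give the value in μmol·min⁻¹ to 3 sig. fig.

v = Vmax·[S]/(Km + [S]) = 5.18 × 12.8 / (8.89 + 12.8)
  = 66.30 / 21.69 = 3.06 μmol·min⁻¹.

3.06 μmol·min⁻¹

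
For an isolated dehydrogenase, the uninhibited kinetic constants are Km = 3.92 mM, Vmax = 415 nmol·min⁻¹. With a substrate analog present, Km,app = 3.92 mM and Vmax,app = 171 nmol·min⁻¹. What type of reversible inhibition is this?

Vmax decreases (415 → 171 nmol·min⁻¹) while Km is unchanged — pure noncompetitive inhibition.

noncompetitive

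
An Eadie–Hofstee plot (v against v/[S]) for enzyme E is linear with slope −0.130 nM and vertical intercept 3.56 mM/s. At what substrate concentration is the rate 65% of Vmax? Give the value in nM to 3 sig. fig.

The Eadie–Hofstee slope gives Km = 0.130 nM (slope = −Km).
v/Vmax = [S]/(Km+[S]) = 0.65 ⇒ [S] = Km·0.65/(1−0.65) = 0.130 × 1.857 = 0.241 nM.

0.241 nM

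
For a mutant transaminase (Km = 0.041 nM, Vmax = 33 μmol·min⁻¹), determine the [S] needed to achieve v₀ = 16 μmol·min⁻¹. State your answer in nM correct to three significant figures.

0.0386 nM

Rearranging v = Vmax[S]/(Km+[S]) gives [S] = Km·v/(Vmax − v).
[S] = 0.041 × 16 / (33 − 16) = 0.6560/17.00 = 0.0386 nM.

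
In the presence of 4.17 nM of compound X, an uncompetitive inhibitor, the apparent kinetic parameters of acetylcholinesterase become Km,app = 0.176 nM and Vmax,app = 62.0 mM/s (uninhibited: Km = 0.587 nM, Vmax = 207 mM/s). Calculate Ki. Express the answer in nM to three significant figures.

Uncompetitive: Vmax,app = Vmax/α (and Km,app = Km/α) with α = 1 + [I]/Ki.
α = Vmax/Vmax,app = 207/62.0 = 3.339.
Since α = 1 + [I]/Ki, [I]/Ki = 3.339 − 1 = 2.339 and Ki = 4.17/2.339 = 1.78 nM.

1.78 nM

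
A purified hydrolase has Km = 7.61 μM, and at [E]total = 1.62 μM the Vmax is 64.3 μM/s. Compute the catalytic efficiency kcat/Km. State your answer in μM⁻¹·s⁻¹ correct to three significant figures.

kcat = Vmax/[E]total = 64.3/1.62 = 39.7 s⁻¹.
kcat/Km = 39.7/7.61 = 5.22 μM⁻¹·s⁻¹.

5.22 μM⁻¹·s⁻¹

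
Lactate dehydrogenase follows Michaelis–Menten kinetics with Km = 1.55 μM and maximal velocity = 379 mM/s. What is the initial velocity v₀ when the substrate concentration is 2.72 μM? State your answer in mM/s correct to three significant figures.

241 mM/s

v = Vmax·[S]/(Km + [S]) = 379 × 2.72 / (1.55 + 2.72)
  = 1031 / 4.270 = 241 mM/s.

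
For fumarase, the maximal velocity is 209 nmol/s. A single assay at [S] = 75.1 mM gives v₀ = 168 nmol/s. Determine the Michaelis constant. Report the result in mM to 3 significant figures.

v/Vmax = 168/209 = 0.8038 = [S]/(Km+[S]).
So Km + [S] = [S]/0.8038 = 93.43 mM, giving Km = 93.43 − 75.1 = 18.3 mM.

18.3 mM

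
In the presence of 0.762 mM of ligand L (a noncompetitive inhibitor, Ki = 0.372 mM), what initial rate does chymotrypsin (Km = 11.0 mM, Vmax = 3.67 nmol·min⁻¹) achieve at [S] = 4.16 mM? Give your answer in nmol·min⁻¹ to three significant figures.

α = 1 + [I]/Ki = 1 + 0.762/0.372 = 3.048.
For a noncompetitive inhibitor, Vmax is reduced to Vmax/α while Km is unchanged: Km,app = 11.0 mM, Vmax,app = 1.20 nmol·min⁻¹.
v = Vmax,app·[S]/(Km,app + [S]) = 1.20 × 4.16/(11.0 + 4.16) = 0.330 nmol·min⁻¹.

0.330 nmol·min⁻¹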